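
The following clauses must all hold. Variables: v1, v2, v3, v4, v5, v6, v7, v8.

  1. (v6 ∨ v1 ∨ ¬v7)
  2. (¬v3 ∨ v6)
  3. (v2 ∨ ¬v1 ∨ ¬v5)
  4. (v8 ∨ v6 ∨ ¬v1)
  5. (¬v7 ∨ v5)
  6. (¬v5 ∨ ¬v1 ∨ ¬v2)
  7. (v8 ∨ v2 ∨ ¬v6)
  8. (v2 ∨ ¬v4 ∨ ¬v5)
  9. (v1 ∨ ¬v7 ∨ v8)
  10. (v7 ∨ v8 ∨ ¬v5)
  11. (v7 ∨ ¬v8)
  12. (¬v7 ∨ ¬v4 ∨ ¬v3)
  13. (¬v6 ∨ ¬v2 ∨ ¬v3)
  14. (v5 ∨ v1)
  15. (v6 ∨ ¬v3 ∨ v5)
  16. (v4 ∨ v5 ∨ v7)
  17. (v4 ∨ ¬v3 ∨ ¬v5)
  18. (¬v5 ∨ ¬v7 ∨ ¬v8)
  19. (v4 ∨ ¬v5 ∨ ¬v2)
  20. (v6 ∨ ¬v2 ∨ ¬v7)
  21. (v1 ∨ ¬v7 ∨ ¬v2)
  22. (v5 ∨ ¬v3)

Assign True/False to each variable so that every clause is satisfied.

v3 occurs only negated in the remaining clauses — set v3 = False.
Branch on v1: take v1 = True.
Try v2 = True.
  then v5 is forced to False.
  then v7 is forced to False.
  then v8 is forced to False.
  then v6 is forced to True.
  then v4 is forced to True.
Every clause has at least one true literal under this assignment.

v1=T, v2=T, v3=F, v4=T, v5=F, v6=T, v7=F, v8=F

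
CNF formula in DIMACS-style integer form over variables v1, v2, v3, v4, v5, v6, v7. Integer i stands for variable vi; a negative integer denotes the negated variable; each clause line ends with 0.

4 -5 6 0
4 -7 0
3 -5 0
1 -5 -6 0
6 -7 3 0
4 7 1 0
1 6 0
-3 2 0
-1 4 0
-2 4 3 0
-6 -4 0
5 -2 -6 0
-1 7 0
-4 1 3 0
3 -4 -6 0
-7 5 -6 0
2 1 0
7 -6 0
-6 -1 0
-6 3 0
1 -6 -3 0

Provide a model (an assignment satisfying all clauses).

v1=True, v2=True, v3=True, v4=True, v5=True, v6=False, v7=True

Check each clause:
  1. (v4 OR NOT v5 OR v6) — v4 is true.
  2. (NOT v7 OR v4) — v4 is true.
  3. (NOT v5 OR v3) — v3 is true.
  4. (NOT v6 OR v1 OR NOT v5) — v1 is true.
  5. (NOT v7 OR v3 OR v6) — v3 is true.
  6. (v7 OR v1 OR v4) — v1 is true.
  7. (v6 OR v1) — v1 is true.
  8. (v2 OR NOT v3) — v2 is true.
  9. (NOT v1 OR v4) — v4 is true.
  10. (v4 OR NOT v2 OR v3) — v3 is true.
  11. (NOT v4 OR NOT v6) — NOT v6 is true.
  12. (NOT v2 OR NOT v6 OR v5) — NOT v6 is true.
  13. (v7 OR NOT v1) — v7 is true.
  14. (v3 OR v1 OR NOT v4) — v1 is true.
  15. (v3 OR NOT v4 OR NOT v6) — NOT v6 is true.
  16. (NOT v6 OR v5 OR NOT v7) — NOT v6 is true.
  17. (v2 OR v1) — v1 is true.
  18. (NOT v6 OR v7) — NOT v6 is true.
  19. (NOT v6 OR NOT v1) — NOT v6 is true.
  20. (v3 OR NOT v6) — NOT v6 is true.
  21. (NOT v6 OR NOT v3 OR v1) — v1 is true.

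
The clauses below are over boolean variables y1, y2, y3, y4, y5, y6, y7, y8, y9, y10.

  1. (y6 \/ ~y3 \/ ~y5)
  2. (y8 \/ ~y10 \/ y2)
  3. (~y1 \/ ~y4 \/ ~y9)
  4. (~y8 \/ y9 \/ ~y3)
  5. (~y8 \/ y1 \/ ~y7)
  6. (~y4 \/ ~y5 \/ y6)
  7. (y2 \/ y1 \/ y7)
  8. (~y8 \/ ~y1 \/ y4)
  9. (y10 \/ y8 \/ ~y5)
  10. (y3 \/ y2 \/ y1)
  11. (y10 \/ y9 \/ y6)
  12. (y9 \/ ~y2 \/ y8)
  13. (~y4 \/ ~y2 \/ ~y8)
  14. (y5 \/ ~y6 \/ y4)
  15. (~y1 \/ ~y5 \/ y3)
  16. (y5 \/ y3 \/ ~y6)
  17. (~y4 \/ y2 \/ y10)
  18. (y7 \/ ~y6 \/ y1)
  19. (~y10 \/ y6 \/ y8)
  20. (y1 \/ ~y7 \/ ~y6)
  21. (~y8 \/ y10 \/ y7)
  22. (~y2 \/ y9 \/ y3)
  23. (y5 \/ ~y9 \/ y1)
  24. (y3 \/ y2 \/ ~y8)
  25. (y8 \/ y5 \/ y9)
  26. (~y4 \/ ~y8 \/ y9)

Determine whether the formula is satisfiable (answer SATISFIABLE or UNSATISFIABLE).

Set y1 = True and propagate.
Set y2 = False and propagate.
Set y3 = True and propagate.
The remaining clauses are satisfied by y4 = False, y5 = False, y6 = False, y7 = True, y8 = False, y9 = True, y10 = False.
So y1=1  y2=0  y3=1  y4=0  y5=0  y6=0  y7=1  y8=0  y9=1  y10=0 is a satisfying assignment.

SATISFIABLE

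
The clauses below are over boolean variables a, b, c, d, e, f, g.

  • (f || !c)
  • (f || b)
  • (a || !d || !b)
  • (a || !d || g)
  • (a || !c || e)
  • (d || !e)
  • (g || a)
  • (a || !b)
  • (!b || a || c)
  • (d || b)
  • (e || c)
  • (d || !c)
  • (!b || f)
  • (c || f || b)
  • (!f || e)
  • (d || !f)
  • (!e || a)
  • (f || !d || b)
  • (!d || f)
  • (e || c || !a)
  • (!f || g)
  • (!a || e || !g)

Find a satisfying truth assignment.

Set a = True and propagate.
Try b = True.
  then f is forced to True.
  then e is forced to True.
  then d is forced to True.
  then g is forced to True.
c is now unconstrained; take c = True.
Every clause has at least one true literal under this assignment.

a=True, b=True, c=True, d=True, e=True, f=True, g=True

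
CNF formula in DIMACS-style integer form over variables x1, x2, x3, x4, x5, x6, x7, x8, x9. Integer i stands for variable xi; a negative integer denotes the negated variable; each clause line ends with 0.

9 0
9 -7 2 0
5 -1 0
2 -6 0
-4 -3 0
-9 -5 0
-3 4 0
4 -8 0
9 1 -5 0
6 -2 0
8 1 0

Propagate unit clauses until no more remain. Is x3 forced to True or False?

Unit clause (x9) sets x9 = True.
(NOT x9 OR NOT x5) with x9 = True leaves only NOT x5, so x5 = False.
(NOT x1 OR x5) with x5 = False leaves only NOT x1, so x1 = False.
(x1 OR x8) with x1 = False leaves only x8, so x8 = True.
In (x4 OR NOT x8), NOT x8 is now false; x4 must hold, so x4 = True.
In (NOT x3 OR NOT x4), NOT x4 is now false; NOT x3 must hold, so x3 = False.

False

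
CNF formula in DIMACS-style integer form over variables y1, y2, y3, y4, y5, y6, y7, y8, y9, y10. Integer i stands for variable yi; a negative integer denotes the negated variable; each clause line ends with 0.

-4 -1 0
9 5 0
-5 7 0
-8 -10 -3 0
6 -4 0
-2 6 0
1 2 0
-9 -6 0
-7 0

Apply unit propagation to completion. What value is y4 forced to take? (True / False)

False

(NOT y7) is a unit clause: y7 = False.
(NOT y5 OR y7): since y7 = False, the clause reduces to (NOT y5). y5 = False.
In (y9 OR y5), y5 is now false; y9 must hold, so y9 = True.
(NOT y6 OR NOT y9) with y9 = True leaves only NOT y6, so y6 = False.
(y6 OR NOT y4) with y6 = False leaves only NOT y4, so y4 = False.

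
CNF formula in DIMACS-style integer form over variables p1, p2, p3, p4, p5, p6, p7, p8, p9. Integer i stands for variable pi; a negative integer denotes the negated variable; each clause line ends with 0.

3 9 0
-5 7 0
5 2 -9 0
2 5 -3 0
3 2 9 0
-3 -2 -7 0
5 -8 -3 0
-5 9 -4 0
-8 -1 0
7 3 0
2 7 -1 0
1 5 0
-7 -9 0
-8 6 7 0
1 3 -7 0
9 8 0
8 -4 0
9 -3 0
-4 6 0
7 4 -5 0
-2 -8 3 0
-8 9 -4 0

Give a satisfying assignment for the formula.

Set p1 = True and propagate.
  then p8 is forced to False.
  then p9 is forced to True.
  then p7 is forced to False.
  then p5 is forced to False.
  then p2 is forced to True.
  then p3 is forced to True.
  then p4 is forced to False.
p6 is now unconstrained; take p6 = False.
Every clause has at least one true literal under this assignment.

p1=True  p2=True  p3=True  p4=False  p5=False  p6=False  p7=False  p8=False  p9=True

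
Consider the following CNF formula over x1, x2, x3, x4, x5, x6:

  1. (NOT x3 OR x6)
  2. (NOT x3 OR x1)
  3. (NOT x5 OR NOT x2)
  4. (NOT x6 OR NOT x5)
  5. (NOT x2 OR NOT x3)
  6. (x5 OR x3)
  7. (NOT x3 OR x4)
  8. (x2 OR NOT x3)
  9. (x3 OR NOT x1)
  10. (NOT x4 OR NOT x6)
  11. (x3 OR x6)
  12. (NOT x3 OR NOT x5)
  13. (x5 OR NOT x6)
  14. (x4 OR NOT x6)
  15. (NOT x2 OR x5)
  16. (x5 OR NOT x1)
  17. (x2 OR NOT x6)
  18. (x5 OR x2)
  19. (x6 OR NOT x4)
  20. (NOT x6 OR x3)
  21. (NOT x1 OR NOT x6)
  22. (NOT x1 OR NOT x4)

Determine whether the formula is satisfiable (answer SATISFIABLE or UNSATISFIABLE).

UNSATISFIABLE

x3 = True:
  propagation gives x6=True, x1=True; an empty clause results — contradiction.
x3 = False:
  propagation gives x5=True, x2=False, x6=False; an empty clause results — contradiction.
Every branch closes, so no satisfying assignment exists.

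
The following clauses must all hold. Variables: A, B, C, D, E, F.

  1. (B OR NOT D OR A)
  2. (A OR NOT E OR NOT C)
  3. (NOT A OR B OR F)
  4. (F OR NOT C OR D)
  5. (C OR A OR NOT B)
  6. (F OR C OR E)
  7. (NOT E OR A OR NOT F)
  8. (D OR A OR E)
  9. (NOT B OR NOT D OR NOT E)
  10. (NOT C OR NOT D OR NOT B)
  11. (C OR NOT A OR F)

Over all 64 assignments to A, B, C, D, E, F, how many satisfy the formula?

14

Split on A, then C.
  A=T, C=T: E free; 3 ways for (B,D,F) × 2^1 = 6.
  A=T, C=F: 7 of the 16 assignments to (B,D,E,F) work.
  A=F, C=T: a clause becomes empty — 0.
  A=F, C=F: remaining (B,D,E,F) ∈ {(F,F,T,F)} — 1.
Total: 6 + 7 + 0 + 1 = 14.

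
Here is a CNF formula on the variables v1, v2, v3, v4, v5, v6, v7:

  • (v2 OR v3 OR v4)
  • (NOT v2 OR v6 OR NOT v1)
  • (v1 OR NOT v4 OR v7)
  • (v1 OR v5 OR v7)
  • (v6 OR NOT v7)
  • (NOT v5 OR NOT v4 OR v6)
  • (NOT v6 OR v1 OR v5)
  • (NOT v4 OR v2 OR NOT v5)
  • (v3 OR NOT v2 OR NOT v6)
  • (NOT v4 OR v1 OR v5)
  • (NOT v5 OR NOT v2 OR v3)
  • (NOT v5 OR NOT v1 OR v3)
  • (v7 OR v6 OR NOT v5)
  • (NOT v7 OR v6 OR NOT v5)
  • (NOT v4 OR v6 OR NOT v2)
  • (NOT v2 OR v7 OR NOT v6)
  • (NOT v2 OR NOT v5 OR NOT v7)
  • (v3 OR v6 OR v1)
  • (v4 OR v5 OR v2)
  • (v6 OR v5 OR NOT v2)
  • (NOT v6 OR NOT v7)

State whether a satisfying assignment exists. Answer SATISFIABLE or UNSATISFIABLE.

Pure literal: v3 appears only positively; assign v3 = True.
Try v1 = True.
The remaining clauses are satisfied by v2 = False, v4 = True, v5 = False, v6 = True, v7 = False.
So v1=True, v2=False, v3=True, v4=True, v5=False, v6=True, v7=False is a satisfying assignment.

SATISFIABLE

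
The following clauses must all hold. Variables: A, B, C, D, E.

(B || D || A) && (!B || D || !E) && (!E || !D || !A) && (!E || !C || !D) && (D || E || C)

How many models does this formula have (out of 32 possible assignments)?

15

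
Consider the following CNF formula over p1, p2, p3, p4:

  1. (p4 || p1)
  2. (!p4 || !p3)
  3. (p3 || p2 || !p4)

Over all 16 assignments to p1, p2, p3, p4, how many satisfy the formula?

Satisfying assignments:
  p1=0 p2=1 p3=0 p4=1
  p1=1 p2=0 p3=0 p4=0
  p1=1 p2=0 p3=1 p4=0
  p1=1 p2=1 p3=0 p4=0
  p1=1 p2=1 p3=0 p4=1
  p1=1 p2=1 p3=1 p4=0
That's 6 in total.

6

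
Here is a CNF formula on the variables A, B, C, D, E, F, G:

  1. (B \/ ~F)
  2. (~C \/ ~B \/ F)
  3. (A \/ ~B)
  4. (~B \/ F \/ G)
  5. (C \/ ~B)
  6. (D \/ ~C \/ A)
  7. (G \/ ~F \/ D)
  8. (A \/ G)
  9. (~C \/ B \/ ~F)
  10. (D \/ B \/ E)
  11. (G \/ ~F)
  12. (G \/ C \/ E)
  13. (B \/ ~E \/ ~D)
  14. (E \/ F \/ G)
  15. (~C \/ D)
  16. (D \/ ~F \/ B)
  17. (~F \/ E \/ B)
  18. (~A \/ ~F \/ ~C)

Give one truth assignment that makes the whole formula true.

A=False, B=False, C=True, D=True, E=False, F=False, G=True

Check each clause:
  1. (B \/ ~F) — ~F is true.
  2. (~C \/ ~B \/ F) — ~B is true.
  3. (~B \/ A) — ~B is true.
  4. (G \/ F \/ ~B) — ~B is true.
  5. (~B \/ C) — C is true.
  6. (A \/ D \/ ~C) — D is true.
  7. (G \/ D \/ ~F) — ~F is true.
  8. (G \/ A) — G is true.
  9. (~C \/ ~F \/ B) — ~F is true.
  10. (B \/ D \/ E) — D is true.
  11. (G \/ ~F) — ~F is true.
  12. (G \/ E \/ C) — C is true.
  13. (~E \/ B \/ ~D) — ~E is true.
  14. (E \/ F \/ G) — G is true.
  15. (D \/ ~C) — D is true.
  16. (D \/ B \/ ~F) — ~F is true.
  17. (B \/ E \/ ~F) — ~F is true.
  18. (~A \/ ~F \/ ~C) — ~F is true.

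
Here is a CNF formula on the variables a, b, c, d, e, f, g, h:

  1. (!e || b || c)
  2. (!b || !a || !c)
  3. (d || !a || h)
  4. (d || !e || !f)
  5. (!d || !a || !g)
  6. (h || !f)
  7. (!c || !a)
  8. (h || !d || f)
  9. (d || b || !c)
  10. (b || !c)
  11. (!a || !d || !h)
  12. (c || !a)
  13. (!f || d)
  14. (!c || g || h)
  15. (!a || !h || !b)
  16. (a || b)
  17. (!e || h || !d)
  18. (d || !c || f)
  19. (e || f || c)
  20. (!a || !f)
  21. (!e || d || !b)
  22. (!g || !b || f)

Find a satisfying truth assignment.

a=False, b=True, c=True, d=True, e=False, f=True, g=True, h=True

Check each clause:
  1. (!e || b || c) — c is true.
  2. (!c || !b || !a) — !a is true.
  3. (h || d || !a) — h is true.
  4. (d || !f || !e) — !e is true.
  5. (!a || !d || !g) — !a is true.
  6. (!f || h) — h is true.
  7. (!c || !a) — !a is true.
  8. (f || h || !d) — h is true.
  9. (!c || b || d) — b is true.
  10. (!c || b) — b is true.
  11. (!d || !h || !a) — !a is true.
  12. (!a || c) — c is true.
  13. (d || !f) — d is true.
  14. (!c || h || g) — h is true.
  15. (!h || !a || !b) — !a is true.
  16. (a || b) — b is true.
  17. (!e || !d || h) — h is true.
  18. (!c || f || d) — d is true.
  19. (e || c || f) — c is true.
  20. (!f || !a) — !a is true.
  21. (d || !b || !e) — !e is true.
  22. (!b || f || !g) — f is true.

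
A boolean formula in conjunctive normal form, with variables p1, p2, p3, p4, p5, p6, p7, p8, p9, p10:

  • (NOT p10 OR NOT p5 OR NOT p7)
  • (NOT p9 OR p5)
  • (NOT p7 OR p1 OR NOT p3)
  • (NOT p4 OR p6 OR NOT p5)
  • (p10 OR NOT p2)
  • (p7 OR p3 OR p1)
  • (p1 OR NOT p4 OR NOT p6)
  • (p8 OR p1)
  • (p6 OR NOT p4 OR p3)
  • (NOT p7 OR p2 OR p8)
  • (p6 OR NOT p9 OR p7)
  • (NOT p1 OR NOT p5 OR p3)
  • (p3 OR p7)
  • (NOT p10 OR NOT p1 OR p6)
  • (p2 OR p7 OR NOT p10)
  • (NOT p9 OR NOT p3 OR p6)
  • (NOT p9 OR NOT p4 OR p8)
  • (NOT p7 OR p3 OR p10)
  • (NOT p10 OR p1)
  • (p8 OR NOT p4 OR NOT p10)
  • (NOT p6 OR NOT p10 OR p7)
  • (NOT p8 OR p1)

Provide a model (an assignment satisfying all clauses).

p1=T, p2=F, p3=T, p4=F, p5=T, p6=T, p7=T, p8=T, p9=T, p10=F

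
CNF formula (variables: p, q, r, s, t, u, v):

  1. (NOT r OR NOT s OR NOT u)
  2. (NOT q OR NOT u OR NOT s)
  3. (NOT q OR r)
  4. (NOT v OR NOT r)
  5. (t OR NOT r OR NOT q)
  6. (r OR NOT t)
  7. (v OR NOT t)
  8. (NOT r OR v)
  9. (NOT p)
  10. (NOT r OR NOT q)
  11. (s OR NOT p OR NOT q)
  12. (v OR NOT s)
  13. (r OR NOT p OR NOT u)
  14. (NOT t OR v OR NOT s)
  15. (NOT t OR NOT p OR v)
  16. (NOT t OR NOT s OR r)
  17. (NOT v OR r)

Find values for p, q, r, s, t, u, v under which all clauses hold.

p=False, q=False, r=False, s=False, t=False, u=True, v=False

Check each clause:
  1. (NOT r OR NOT s OR NOT u) — NOT s is true.
  2. (NOT u OR NOT s OR NOT q) — NOT s is true.
  3. (NOT q OR r) — NOT q is true.
  4. (NOT v OR NOT r) — NOT v is true.
  5. (NOT r OR NOT q OR t) — NOT r is true.
  6. (r OR NOT t) — NOT t is true.
  7. (NOT t OR v) — NOT t is true.
  8. (NOT r OR v) — NOT r is true.
  9. (NOT p) — NOT p is true.
  10. (NOT q OR NOT r) — NOT r is true.
  11. (NOT p OR NOT q OR s) — NOT q is true.
  12. (v OR NOT s) — NOT s is true.
  13. (NOT p OR r OR NOT u) — NOT p is true.
  14. (v OR NOT t OR NOT s) — NOT t is true.
  15. (NOT p OR NOT t OR v) — NOT t is true.
  16. (r OR NOT t OR NOT s) — NOT s is true.
  17. (NOT v OR r) — NOT v is true.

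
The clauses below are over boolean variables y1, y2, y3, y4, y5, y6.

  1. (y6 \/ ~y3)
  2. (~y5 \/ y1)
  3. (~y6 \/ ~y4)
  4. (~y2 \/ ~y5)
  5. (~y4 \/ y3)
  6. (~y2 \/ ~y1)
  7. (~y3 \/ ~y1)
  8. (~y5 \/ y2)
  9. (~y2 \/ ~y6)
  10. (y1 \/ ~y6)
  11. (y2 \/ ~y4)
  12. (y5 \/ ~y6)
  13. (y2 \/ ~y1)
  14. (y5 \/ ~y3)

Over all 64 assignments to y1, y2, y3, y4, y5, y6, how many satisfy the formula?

Satisfying assignments:
  y1=F y2=F y3=F y4=F y5=F y6=F
  y1=F y2=T y3=F y4=F y5=F y6=F
Count: 2.

2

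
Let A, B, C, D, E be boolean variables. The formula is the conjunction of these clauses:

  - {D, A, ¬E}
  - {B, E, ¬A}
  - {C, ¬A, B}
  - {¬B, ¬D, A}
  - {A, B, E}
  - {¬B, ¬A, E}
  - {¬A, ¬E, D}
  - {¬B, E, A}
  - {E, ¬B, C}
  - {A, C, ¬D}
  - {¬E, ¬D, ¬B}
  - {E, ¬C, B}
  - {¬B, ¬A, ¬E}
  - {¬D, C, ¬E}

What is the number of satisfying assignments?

2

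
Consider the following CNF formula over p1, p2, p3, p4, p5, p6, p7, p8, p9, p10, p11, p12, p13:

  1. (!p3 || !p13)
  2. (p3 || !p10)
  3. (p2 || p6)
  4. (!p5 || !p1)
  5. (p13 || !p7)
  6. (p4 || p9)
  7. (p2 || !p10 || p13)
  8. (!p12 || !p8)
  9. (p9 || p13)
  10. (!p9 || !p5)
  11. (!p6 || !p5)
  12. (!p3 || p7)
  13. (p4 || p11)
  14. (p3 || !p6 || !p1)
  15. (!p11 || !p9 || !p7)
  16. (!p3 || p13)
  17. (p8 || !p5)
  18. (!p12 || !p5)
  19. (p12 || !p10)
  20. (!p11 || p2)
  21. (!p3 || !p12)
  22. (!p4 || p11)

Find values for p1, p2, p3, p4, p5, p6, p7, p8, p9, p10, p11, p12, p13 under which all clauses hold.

p2 occurs only positively in the remaining clauses — set p2 = True.
p5 occurs only negated in the remaining clauses — set p5 = False.
Try p1 = True.
For the remaining variables, p3 = False, p4 = True, p6 = False, p7 = False, p8 = True, p9 = True, p10 = False, p11 = True, p12 = False, p13 = False works.
Every clause has at least one true literal under this assignment.

p1=True, p2=True, p3=False, p4=True, p5=False, p6=False, p7=False, p8=True, p9=True, p10=False, p11=True, p12=False, p13=False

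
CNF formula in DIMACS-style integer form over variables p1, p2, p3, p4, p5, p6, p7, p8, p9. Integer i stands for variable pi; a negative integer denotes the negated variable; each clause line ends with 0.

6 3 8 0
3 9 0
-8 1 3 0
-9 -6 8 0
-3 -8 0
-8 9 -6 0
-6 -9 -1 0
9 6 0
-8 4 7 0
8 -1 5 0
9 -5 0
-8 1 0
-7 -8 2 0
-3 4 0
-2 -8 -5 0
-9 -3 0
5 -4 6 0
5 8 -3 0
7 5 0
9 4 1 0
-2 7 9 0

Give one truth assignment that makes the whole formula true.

p1=T, p2=F, p3=F, p4=T, p5=T, p6=F, p7=F, p8=T, p9=T

Set p1 = True and propagate.
Branch on p2: take p2 = False.
For the remaining variables, p3 = False, p4 = True, p5 = True, p6 = False, p7 = False, p8 = True, p9 = True works.
Every clause has at least one true literal under this assignment.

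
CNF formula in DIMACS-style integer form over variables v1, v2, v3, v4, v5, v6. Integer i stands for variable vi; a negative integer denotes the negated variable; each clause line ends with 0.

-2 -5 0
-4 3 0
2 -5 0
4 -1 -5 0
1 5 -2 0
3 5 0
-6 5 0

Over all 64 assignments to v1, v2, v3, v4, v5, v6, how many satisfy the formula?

Satisfying assignments:
  v1=0 v2=0 v3=1 v4=0 v5=0 v6=0
  v1=0 v2=0 v3=1 v4=1 v5=0 v6=0
  v1=1 v2=0 v3=1 v4=0 v5=0 v6=0
  v1=1 v2=0 v3=1 v4=1 v5=0 v6=0
  v1=1 v2=1 v3=1 v4=0 v5=0 v6=0
  v1=1 v2=1 v3=1 v4=1 v5=0 v6=0
That's 6 in total.

6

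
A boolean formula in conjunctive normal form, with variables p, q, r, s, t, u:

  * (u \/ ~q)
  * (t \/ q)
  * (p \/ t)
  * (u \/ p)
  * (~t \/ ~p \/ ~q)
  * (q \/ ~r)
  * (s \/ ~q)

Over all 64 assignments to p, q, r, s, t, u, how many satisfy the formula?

10

Case analysis on q and p:
  q=1, p=1: remaining (r,s,t,u) ∈ {(0,1,0,1); (1,1,0,1)} — 2.
  q=1, p=0: remaining (r,s,t,u) ∈ {(0,1,1,1); (1,1,1,1)} — 2.
  q=0, p=1: remaining (r,s,t,u) ∈ {(0,0,1,0); (0,0,1,1); (0,1,1,0); (0,1,1,1)} — 4.
  q=0, p=0: remaining (r,s,t,u) ∈ {(0,0,1,1); (0,1,1,1)} — 2.
Total: 2 + 2 + 4 + 2 = 10.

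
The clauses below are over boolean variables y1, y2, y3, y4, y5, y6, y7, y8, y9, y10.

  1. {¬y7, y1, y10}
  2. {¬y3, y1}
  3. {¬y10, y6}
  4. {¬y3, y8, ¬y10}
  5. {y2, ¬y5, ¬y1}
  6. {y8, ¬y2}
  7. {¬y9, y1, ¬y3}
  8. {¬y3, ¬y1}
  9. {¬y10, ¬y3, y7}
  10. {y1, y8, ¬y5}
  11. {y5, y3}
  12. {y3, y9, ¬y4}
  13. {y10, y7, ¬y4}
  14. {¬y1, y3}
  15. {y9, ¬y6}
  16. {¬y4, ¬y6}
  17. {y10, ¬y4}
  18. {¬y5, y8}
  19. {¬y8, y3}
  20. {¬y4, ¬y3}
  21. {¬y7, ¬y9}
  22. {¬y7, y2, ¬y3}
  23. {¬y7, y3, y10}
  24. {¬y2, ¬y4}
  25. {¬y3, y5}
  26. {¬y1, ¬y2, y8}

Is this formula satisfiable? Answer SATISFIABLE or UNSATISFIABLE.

y3 = True:
  propagation gives y1=True; an empty clause results — contradiction.
y3 = False:
  propagation gives y5=True, y1=False, y8=True; an empty clause results — contradiction.
Every branch closes, so no satisfying assignment exists.

UNSATISFIABLE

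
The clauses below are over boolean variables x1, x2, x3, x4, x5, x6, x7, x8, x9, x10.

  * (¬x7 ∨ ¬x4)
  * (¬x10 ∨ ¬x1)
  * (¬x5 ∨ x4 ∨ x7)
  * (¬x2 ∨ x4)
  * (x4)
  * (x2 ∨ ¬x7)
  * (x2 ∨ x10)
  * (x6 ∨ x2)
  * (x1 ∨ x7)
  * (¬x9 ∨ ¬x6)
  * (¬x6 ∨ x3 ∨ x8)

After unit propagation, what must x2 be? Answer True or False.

(x4) is a unit clause: x4 = True.
In (¬x7 ∨ ¬x4), ¬x4 is now false; ¬x7 must hold, so x7 = False.
(x7 ∨ x1): since x7 = False, the clause reduces to (x1). x1 = True.
From (¬x10 ∨ ¬x1) and x1 = True: x10 = False.
In (x10 ∨ x2), x10 is now false; x2 must hold, so x2 = True.

True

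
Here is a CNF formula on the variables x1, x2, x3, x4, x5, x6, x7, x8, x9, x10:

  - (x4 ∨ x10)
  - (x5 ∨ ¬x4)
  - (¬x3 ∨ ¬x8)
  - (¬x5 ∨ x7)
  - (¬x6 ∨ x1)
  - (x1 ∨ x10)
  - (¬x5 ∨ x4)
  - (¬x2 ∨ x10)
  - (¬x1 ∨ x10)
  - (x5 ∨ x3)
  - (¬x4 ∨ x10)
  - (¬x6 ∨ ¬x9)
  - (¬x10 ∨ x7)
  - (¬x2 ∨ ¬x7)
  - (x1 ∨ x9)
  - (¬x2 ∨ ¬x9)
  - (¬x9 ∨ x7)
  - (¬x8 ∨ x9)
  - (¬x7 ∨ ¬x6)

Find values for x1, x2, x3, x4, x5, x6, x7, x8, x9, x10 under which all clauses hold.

Pure literal: x2 appears only negated; assign x2 = False.
Pure literal: x6 appears only negated; assign x6 = False.
Branch on x1: take x1 = True.
  then x10 is forced to True.
  then x7 is forced to True.
Set x3 = False and propagate.
  then x5 is forced to True.
  then x4 is forced to True.
Branch on x8: take x8 = False.
x9 is now unconstrained; take x9 = True.

x1=T, x2=F, x3=F, x4=T, x5=T, x6=F, x7=T, x8=F, x9=T, x10=T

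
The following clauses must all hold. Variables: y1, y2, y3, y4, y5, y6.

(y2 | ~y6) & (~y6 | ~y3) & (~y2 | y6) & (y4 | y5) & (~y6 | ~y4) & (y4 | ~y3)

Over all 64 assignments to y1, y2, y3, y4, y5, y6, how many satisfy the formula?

Split on y6, then y4.
  y6=T, y4=T: a clause becomes empty — 0.
  y6=T, y4=F: remaining (y1,y2,y3,y5) ∈ {(F,T,F,T); (T,T,F,T)} — 2.
  y6=F, y4=T: forces y2=F; y1, y3, y5 free → 2^3 = 8.
  y6=F, y4=F: remaining (y1,y2,y3,y5) ∈ {(F,F,F,T); (T,F,F,T)} — 2.
Total: 0 + 2 + 8 + 2 = 12.

12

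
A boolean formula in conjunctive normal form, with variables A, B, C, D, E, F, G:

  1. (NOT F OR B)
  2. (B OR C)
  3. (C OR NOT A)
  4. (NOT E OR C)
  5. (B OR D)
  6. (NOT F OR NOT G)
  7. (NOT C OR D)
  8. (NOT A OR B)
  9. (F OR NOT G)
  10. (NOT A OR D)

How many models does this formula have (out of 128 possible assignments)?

14

Split on B, then C.
  B=1, C=1: forces D=1; G=0; A, E, F free → 2^3 = 8.
  B=1, C=0: remaining (A,D,E,F,G) ∈ {(0,0,0,0,0); (0,0,0,1,0); (0,1,0,0,0); (0,1,0,1,0)} — 4.
  B=0, C=1: remaining (A,D,E,F,G) ∈ {(0,1,0,0,0); (0,1,1,0,0)} — 2.
  B=0, C=0: a clause becomes empty — 0.
Total: 8 + 4 + 2 + 0 = 14.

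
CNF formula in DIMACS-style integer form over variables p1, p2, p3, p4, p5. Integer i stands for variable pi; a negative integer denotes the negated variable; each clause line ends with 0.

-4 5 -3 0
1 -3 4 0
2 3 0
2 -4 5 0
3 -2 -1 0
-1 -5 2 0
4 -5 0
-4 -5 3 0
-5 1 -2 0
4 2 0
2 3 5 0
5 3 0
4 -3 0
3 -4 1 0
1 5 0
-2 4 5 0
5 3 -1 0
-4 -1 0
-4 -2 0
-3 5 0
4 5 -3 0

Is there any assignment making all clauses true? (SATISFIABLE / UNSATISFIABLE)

SATISFIABLE

Try p1 = False.
  then p5 is forced to True.
  then p4 is forced to True.
  then p3 is forced to True.
  then p2 is forced to False.
So p1=False, p2=False, p3=True, p4=True, p5=True is a satisfying assignment.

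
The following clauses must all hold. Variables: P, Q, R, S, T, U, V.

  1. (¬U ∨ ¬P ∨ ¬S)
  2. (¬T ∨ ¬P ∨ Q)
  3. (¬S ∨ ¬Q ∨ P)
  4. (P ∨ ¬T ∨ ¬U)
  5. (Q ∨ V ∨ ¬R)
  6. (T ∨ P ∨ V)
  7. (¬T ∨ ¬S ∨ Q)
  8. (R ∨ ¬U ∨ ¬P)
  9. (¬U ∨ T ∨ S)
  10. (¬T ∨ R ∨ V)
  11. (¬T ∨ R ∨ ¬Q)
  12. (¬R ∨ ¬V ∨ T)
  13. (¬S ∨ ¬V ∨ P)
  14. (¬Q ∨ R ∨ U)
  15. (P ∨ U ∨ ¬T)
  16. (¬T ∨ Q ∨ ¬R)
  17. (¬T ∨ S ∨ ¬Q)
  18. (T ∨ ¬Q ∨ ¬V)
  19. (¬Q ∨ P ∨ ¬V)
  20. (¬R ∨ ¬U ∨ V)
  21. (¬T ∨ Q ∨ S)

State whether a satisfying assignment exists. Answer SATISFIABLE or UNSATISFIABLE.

SATISFIABLE

Try P = True.
For the remaining variables, Q = True, R = True, S = True, T = True, U = False, V = True works.
Every clause has at least one true literal under this assignment.
So P=T, Q=T, R=T, S=T, T=T, U=F, V=T is a satisfying assignment.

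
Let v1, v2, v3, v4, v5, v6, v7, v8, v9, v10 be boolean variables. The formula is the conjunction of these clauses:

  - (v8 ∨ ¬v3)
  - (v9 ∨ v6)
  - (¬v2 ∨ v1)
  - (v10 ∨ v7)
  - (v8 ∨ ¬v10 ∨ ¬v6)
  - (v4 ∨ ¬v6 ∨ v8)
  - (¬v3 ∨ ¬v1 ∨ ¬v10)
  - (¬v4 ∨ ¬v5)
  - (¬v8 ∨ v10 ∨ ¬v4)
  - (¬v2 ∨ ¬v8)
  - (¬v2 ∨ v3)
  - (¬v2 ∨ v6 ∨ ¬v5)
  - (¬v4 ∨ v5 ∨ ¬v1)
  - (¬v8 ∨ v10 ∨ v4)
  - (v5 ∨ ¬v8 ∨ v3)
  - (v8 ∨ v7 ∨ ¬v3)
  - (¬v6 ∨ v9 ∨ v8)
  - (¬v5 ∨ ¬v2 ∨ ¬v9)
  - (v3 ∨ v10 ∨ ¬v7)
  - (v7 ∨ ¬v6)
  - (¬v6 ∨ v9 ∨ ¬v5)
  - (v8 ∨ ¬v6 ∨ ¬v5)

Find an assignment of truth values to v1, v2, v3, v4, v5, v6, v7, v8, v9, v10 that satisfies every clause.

v1=True  v2=False  v3=False  v4=False  v5=True  v6=False  v7=False  v8=True  v9=True  v10=True

Check each clause:
  1. (v8 ∨ ¬v3) — v8 is true.
  2. (v6 ∨ v9) — v9 is true.
  3. (¬v2 ∨ v1) — v1 is true.
  4. (v10 ∨ v7) — v10 is true.
  5. (¬v6 ∨ ¬v10 ∨ v8) — v8 is true.
  6. (v4 ∨ ¬v6 ∨ v8) — v8 is true.
  7. (¬v1 ∨ ¬v3 ∨ ¬v10) — ¬v3 is true.
  8. (¬v4 ∨ ¬v5) — ¬v4 is true.
  9. (¬v4 ∨ ¬v8 ∨ v10) — v10 is true.
  10. (¬v2 ∨ ¬v8) — ¬v2 is true.
  11. (v3 ∨ ¬v2) — ¬v2 is true.
  12. (¬v5 ∨ ¬v2 ∨ v6) — ¬v2 is true.
  13. (¬v1 ∨ ¬v4 ∨ v5) — ¬v4 is true.
  14. (v4 ∨ v10 ∨ ¬v8) — v10 is true.
  15. (v3 ∨ ¬v8 ∨ v5) — v5 is true.
  16. (v8 ∨ ¬v3 ∨ v7) — v8 is true.
  17. (v9 ∨ v8 ∨ ¬v6) — v8 is true.
  18. (¬v9 ∨ ¬v5 ∨ ¬v2) — ¬v2 is true.
  19. (¬v7 ∨ v3 ∨ v10) — ¬v7 is true.
  20. (v7 ∨ ¬v6) — ¬v6 is true.
  21. (v9 ∨ ¬v5 ∨ ¬v6) — v9 is true.
  22. (v8 ∨ ¬v5 ∨ ¬v6) — v8 is true.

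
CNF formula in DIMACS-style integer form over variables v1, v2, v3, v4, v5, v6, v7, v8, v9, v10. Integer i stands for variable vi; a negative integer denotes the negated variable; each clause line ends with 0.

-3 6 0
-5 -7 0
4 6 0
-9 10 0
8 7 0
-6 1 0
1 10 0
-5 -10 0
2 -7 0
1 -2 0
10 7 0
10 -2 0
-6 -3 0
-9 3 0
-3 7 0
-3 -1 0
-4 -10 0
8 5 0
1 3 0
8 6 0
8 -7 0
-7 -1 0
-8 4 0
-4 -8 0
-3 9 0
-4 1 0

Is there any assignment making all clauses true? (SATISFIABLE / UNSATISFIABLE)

UNSATISFIABLE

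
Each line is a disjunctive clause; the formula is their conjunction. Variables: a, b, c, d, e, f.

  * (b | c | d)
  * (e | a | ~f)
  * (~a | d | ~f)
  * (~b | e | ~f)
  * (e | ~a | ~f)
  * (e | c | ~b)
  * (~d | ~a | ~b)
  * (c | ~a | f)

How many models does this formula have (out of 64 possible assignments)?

27

Split on a, then f.
  a=T, f=T: remaining (b,c,d,e) ∈ {(F,F,T,T); (F,T,T,T)} — 2.
  a=T, f=F: e free; 3 ways for (b,c,d) × 2^1 = 6.
  a=F, f=T: 7 of the 16 assignments to (b,c,d,e) work.
  a=F, f=F: 12 of the 16 assignments to (b,c,d,e) work.
Total: 2 + 6 + 7 + 12 = 27.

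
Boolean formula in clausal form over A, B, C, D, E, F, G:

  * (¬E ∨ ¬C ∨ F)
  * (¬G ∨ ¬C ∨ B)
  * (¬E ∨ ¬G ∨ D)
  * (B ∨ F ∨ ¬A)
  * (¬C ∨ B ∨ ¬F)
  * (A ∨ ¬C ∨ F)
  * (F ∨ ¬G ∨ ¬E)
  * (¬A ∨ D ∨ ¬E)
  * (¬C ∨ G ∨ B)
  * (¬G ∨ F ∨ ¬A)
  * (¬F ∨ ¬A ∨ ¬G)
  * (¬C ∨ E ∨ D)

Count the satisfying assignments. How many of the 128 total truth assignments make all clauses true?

43

Case analysis on F and C:
  F=1, C=1: 7 of the 32 assignments to (A,B,D,E,G) work.
  F=1, C=0: B free; 10 ways for (A,D,E,G) × 2^1 = 20.
  F=0, C=1: remaining (A,B,D,E,G) ∈ {(1,1,1,0,0)} — 1.
  F=0, C=0: 15 of the 32 assignments to (A,B,D,E,G) work.
Total: 7 + 20 + 1 + 15 = 43.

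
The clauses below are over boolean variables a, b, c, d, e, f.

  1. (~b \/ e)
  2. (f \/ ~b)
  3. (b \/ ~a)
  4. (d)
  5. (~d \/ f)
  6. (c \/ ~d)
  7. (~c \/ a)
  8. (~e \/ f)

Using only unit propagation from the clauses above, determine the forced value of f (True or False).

(d) is a unit clause: d = True.
In (~d \/ f), ~d is now false; f must hold, so f = True.

True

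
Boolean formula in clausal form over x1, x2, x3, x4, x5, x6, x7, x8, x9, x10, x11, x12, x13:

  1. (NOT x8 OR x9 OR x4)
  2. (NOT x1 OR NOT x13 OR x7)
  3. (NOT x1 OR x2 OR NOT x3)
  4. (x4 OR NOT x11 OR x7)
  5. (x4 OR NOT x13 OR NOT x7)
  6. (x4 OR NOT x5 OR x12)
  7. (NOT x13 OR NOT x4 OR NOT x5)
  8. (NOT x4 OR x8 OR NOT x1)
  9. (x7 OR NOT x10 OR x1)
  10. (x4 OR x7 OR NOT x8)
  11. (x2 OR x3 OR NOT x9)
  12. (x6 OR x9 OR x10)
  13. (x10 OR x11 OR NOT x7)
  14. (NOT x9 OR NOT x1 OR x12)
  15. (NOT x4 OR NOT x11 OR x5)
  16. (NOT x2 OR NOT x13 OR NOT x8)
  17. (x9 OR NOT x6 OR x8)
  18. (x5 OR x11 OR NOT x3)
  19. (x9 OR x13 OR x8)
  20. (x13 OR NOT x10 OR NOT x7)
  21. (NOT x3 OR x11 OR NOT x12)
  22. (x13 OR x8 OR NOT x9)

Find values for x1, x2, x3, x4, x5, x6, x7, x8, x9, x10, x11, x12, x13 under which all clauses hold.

Set x1 = True and propagate.
For the remaining variables, x2 = True, x3 = False, x4 = True, x5 = True, x6 = False, x7 = False, x8 = True, x9 = True, x10 = True, x11 = False, x12 = True, x13 = False works.
Check each clause:
  1. (x4 OR x9 OR NOT x8) — x9 is true.
  2. (NOT x1 OR NOT x13 OR x7) — NOT x13 is true.
  3. (NOT x1 OR NOT x3 OR x2) — x2 is true.
  4. (x7 OR NOT x11 OR x4) — x4 is true.
  5. (NOT x13 OR x4 OR NOT x7) — NOT x7 is true.
  6. (x4 OR NOT x5 OR x12) — x12 is true.
  7. (NOT x4 OR NOT x13 OR NOT x5) — NOT x13 is true.
  8. (NOT x1 OR NOT x4 OR x8) — x8 is true.
  9. (NOT x10 OR x1 OR x7) — x1 is true.
  10. (x4 OR x7 OR NOT x8) — x4 is true.
  11. (x2 OR x3 OR NOT x9) — x2 is true.
  12. (x6 OR x9 OR x10) — x9 is true.
  13. (NOT x7 OR x11 OR x10) — NOT x7 is true.
  14. (NOT x9 OR x12 OR NOT x1) — x12 is true.
  15. (NOT x4 OR x5 OR NOT x11) — x5 is true.
  16. (NOT x13 OR NOT x8 OR NOT x2) — NOT x13 is true.
  17. (x9 OR x8 OR NOT x6) — x8 is true.
  18. (x5 OR x11 OR NOT x3) — x5 is true.
  19. (x13 OR x8 OR x9) — x8 is true.
  20. (NOT x10 OR NOT x7 OR x13) — NOT x7 is true.
  21. (NOT x3 OR x11 OR NOT x12) — NOT x3 is true.
  22. (NOT x9 OR x13 OR x8) — x8 is true.

x1=True, x2=True, x3=False, x4=True, x5=True, x6=False, x7=False, x8=True, x9=True, x10=True, x11=False, x12=True, x13=False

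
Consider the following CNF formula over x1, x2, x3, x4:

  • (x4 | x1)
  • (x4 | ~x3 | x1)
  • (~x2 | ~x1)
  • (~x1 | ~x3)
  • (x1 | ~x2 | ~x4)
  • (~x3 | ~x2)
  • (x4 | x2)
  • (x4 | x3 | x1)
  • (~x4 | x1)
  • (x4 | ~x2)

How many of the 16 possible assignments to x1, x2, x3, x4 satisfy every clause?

1

The models are:
  x1=T x2=F x3=F x4=T
That's 1 in total.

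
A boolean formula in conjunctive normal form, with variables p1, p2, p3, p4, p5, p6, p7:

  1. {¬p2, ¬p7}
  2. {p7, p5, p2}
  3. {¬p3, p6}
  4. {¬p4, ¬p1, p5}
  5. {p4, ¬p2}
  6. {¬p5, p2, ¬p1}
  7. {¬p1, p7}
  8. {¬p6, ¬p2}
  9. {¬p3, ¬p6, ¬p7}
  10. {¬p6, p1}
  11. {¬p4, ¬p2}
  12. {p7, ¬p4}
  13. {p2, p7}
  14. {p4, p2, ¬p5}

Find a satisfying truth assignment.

Pure literal: p3 appears only negated; assign p3 = False.
Set p1 = True and propagate.
  then p7 is forced to True.
  then p2 is forced to False.
  then p5 is forced to False.
  then p4 is forced to False.
p6 is now unconstrained; take p6 = True.
Every clause has at least one true literal under this assignment.
Check each clause:
  1. {¬p2, ¬p7} — ¬p2 is true.
  2. {p5, p2, p7} — p7 is true.
  3. {p6, ¬p3} — ¬p3 is true.
  4. {¬p1, p5, ¬p4} — ¬p4 is true.
  5. {¬p2, p4} — ¬p2 is true.
  6. {p2, ¬p1, ¬p5} — ¬p5 is true.
  7. {¬p1, p7} — p7 is true.
  8. {¬p6, ¬p2} — ¬p2 is true.
  9. {¬p6, ¬p7, ¬p3} — ¬p3 is true.
  10. {¬p6, p1} — p1 is true.
  11. {¬p4, ¬p2} — ¬p4 is true.
  12. {¬p4, p7} — ¬p4 is true.
  13. {p2, p7} — p7 is true.
  14. {p4, p2, ¬p5} — ¬p5 is true.

p1 = T, p2 = F, p3 = F, p4 = F, p5 = F, p6 = T, p7 = T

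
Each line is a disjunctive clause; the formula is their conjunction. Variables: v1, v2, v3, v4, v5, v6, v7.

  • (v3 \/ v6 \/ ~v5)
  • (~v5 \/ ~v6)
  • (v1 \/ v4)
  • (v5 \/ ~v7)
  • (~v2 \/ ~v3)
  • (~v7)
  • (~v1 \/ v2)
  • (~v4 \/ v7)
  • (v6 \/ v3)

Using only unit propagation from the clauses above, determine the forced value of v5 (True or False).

False

(~v7) stands alone — v7 = False.
From (v7 \/ ~v4) and v7 = False: v4 = False.
From (v4 \/ v1) and v4 = False: v1 = True.
In (v2 \/ ~v1), ~v1 is now false; v2 must hold, so v2 = True.
(~v2 \/ ~v3) with v2 = True leaves only ~v3, so v3 = False.
(v6 \/ v3) with v3 = False leaves only v6, so v6 = True.
In (~v6 \/ ~v5), ~v6 is now false; ~v5 must hold, so v5 = False.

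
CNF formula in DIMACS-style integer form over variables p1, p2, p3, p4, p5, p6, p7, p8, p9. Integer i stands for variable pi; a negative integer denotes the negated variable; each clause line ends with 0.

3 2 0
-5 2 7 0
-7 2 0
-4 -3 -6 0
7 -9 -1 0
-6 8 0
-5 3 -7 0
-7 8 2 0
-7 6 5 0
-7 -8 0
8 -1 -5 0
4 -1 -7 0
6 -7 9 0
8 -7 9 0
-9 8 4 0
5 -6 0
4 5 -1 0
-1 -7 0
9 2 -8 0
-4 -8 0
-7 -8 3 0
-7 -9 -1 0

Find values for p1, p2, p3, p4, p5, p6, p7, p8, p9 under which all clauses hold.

Pure literal: p1 appears only negated; assign p1 = False.
Pure literal: p2 appears only positively; assign p2 = True.
Try p3 = True.
The remaining clauses are satisfied by p4 = False, p5 = False, p6 = False, p7 = False, p8 = False, p9 = False.
Every clause has at least one true literal under this assignment.

p1 = False, p2 = True, p3 = True, p4 = False, p5 = False, p6 = False, p7 = False, p8 = False, p9 = False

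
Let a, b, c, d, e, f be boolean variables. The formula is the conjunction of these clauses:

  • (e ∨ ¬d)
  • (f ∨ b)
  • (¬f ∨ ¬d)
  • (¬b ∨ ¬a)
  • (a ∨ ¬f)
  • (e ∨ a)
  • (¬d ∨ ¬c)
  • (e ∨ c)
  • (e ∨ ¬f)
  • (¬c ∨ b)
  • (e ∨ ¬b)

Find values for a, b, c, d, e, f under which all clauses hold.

a = F, b = T, c = T, d = F, e = T, f = F

d occurs only negated in the remaining clauses — set d = False.
e occurs only positively in the remaining clauses — set e = True.
Branch on a: take a = False.
  then f is forced to False.
  then b is forced to True.
c is now unconstrained; take c = True.
Every clause has at least one true literal under this assignment.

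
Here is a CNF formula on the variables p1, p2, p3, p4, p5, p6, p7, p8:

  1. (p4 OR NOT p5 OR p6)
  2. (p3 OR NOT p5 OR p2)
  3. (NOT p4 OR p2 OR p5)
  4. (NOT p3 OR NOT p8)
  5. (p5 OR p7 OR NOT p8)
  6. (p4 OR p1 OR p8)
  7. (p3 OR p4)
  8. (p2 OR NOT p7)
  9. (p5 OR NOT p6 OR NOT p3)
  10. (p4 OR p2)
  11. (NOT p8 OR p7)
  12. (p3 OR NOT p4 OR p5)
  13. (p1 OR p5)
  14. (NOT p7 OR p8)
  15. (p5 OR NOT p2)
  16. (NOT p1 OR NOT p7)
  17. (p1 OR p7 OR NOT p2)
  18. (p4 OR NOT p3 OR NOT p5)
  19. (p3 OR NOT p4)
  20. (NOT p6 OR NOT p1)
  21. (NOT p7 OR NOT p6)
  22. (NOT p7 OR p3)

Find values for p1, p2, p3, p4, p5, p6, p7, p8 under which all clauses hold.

Try p1 = True.
  then p7 is forced to False.
  then p8 is forced to False.
  then p6 is forced to False.
Set p2 = False and propagate.
  then p4 is forced to True.
  then p5 is forced to True.
  then p3 is forced to True.

p1 = T, p2 = F, p3 = T, p4 = T, p5 = T, p6 = F, p7 = F, p8 = F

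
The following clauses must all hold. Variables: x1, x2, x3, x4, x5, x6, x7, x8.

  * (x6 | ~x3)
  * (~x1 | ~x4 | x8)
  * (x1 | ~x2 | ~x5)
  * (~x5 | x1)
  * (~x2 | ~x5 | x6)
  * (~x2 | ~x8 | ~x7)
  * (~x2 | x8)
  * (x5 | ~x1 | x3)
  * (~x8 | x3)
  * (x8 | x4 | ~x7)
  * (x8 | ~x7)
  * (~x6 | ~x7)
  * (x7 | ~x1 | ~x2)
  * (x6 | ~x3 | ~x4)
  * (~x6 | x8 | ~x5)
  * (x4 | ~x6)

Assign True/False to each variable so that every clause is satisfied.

x2 occurs only negated in the remaining clauses — set x2 = False.
Branch on x1: take x1 = True.
Set x3 = False and propagate.
  then x5 is forced to True.
  then x8 is forced to False.
  then x4 is forced to False.
  then x7 is forced to False.
  then x6 is forced to False.
Check each clause:
  1. (~x3 | x6) — ~x3 is true.
  2. (~x4 | ~x1 | x8) — ~x4 is true.
  3. (x1 | ~x5 | ~x2) — x1 is true.
  4. (~x5 | x1) — x1 is true.
  5. (~x2 | ~x5 | x6) — ~x2 is true.
  6. (~x2 | ~x7 | ~x8) — ~x8 is true.
  7. (x8 | ~x2) — ~x2 is true.
  8. (x3 | ~x1 | x5) — x5 is true.
  9. (~x8 | x3) — ~x8 is true.
  10. (~x7 | x8 | x4) — ~x7 is true.
  11. (~x7 | x8) — ~x7 is true.
  12. (~x6 | ~x7) — ~x7 is true.
  13. (~x1 | x7 | ~x2) — ~x2 is true.
  14. (~x3 | x6 | ~x4) — ~x4 is true.
  15. (~x6 | x8 | ~x5) — ~x6 is true.
  16. (~x6 | x4) — ~x6 is true.

x1 = T, x2 = F, x3 = F, x4 = F, x5 = T, x6 = F, x7 = F, x8 = F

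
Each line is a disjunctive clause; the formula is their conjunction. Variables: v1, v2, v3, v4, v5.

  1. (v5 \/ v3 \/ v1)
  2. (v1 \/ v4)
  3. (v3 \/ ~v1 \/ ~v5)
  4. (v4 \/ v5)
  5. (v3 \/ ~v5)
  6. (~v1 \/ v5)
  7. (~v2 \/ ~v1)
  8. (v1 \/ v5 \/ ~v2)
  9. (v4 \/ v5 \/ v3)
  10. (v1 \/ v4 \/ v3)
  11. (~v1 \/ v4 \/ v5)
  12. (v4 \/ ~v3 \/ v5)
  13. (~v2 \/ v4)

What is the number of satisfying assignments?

The models are:
  v1=F v2=F v3=T v4=T v5=F
  v1=F v2=F v3=T v4=T v5=T
  v1=F v2=T v3=T v4=T v5=T
  v1=T v2=F v3=T v4=F v5=T
  v1=T v2=F v3=T v4=T v5=T
That's 5 in total.

5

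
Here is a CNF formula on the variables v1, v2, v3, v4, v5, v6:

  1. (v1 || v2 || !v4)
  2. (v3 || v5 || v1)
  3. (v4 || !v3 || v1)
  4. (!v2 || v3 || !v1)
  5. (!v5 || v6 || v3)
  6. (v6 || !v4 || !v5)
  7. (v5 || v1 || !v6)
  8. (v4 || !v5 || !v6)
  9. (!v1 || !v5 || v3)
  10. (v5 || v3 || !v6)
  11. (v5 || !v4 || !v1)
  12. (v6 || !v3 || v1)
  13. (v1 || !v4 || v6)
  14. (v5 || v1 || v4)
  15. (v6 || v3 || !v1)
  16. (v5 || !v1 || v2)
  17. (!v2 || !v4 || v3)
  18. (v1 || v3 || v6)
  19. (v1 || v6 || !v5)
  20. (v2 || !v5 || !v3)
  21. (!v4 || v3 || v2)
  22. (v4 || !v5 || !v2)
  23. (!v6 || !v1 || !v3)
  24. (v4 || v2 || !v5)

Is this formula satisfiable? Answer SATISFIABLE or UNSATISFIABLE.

SATISFIABLE

Set v1 = True and propagate.
For the remaining variables, v2 = True, v3 = True, v4 = False, v5 = False, v6 = False works.
So v1 = True, v2 = True, v3 = True, v4 = False, v5 = False, v6 = False is a satisfying assignment.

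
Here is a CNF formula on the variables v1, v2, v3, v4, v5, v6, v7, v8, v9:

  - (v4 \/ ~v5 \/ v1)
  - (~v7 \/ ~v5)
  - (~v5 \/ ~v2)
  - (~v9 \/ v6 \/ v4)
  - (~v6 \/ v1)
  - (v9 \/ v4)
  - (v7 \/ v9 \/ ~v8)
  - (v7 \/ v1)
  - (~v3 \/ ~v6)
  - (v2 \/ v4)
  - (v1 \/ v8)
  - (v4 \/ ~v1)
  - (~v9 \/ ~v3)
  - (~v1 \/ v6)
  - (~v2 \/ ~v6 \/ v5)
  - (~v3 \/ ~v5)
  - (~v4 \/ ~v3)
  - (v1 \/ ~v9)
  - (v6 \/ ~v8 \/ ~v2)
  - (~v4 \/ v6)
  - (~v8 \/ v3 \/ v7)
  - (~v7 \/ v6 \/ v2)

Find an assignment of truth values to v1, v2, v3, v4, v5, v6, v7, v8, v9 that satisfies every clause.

Try v1 = True.
  then v4 is forced to True.
  then v6 is forced to True.
  then v3 is forced to False.
Try v2 = False.
Try v5 = True.
  then v7 is forced to False.
  then v8 is forced to False.
v9 is now unconstrained; take v9 = False.
Every clause has at least one true literal under this assignment.

v1 = T, v2 = F, v3 = F, v4 = T, v5 = T, v6 = T, v7 = F, v8 = F, v9 = F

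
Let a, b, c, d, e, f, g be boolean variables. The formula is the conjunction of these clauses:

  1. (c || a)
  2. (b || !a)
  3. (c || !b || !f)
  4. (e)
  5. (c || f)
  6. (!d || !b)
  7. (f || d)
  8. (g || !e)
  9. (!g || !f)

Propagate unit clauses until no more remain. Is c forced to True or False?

True

(e) is a unit clause: e = True.
(!e || g): since e = True, the clause reduces to (g). g = True.
(!g || !f) with g = True leaves only !f, so f = False.
(c || f): since f = False, the clause reduces to (c). c = True.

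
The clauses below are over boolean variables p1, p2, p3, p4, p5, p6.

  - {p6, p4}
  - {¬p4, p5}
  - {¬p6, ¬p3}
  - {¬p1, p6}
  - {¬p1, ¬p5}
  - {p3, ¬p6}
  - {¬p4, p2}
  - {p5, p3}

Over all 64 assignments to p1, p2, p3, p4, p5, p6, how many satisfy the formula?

The models are:
  p1=F p2=T p3=F p4=T p5=T p6=F
  p1=F p2=T p3=T p4=T p5=T p6=F
That's 2 in total.

2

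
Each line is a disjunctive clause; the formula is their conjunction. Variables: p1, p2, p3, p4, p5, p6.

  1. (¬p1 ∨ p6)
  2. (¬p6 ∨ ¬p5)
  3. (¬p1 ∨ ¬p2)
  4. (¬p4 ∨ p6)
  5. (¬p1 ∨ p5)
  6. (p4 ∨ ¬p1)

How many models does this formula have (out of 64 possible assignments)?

Split on p1, then p6.
  p1=T, p6=T: a clause becomes empty — 0.
  p1=T, p6=F: a clause becomes empty — 0.
  p1=F, p6=T: forces p5=F; p2, p3, p4 free → 2^3 = 8.
  p1=F, p6=F: forces p4=F; p2, p3, p5 free → 2^3 = 8.
Total: 0 + 0 + 8 + 8 = 16.

16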